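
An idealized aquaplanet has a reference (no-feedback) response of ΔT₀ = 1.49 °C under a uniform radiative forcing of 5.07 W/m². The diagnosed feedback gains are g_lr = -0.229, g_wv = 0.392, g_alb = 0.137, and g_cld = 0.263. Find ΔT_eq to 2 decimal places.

Total gain g = -0.229 + 0.392 + 0.137 + 0.263 = 0.563.
Amplification A = 1/(1 − 0.563) = 2.288.
ΔT = 1.49 × 2.288 = 3.41 °C.

3.41 °C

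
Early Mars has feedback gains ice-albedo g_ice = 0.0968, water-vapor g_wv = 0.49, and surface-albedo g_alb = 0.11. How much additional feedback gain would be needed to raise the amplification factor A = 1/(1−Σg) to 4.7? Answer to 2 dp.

0.09

Current total gain = 0.6968.
Target gain for A = 4.7: g* = 1 − 1/4.7 = 0.7872.
Additional gain needed = 0.7872 − 0.6968 = 0.09.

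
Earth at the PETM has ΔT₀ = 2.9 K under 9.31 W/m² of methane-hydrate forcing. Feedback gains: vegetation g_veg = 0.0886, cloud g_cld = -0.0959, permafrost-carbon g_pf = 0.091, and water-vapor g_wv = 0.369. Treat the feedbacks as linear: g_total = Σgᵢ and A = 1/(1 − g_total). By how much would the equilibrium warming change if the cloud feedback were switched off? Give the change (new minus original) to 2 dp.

1.13 K

Original: g = 0.4527, ΔT = 2.9/(1−0.4527) = 5.2987 K.
Without cloud: g' = 0.5486, ΔT' = 2.9/(1−0.5486) = 6.4245 K.
Change = 6.4245 − 5.2987 = 1.13 K.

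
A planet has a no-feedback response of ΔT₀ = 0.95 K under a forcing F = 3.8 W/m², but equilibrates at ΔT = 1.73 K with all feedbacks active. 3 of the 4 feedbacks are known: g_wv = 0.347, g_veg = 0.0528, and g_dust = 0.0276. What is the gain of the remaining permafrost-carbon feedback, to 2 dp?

Amplification A = ΔT/ΔT₀ = 1.73/0.95 = 1.821.
Total gain g = 1 − 1/A = 1 − 1/1.821 = 0.4509.
Known gains sum to 0.347 + 0.0528 + 0.0276 = 0.4274.
g_pf = 0.4509 − 0.4274 = 0.02.

0.02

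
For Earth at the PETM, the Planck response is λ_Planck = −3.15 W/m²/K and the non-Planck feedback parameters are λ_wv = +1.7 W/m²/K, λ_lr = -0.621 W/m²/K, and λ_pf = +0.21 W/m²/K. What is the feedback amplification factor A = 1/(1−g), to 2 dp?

1.69

Convert to gains: g_wv = 1.7/3.15 = 0.5397; g_lr = -0.621/3.15 = -0.1971; g_pf = 0.21/3.15 = 0.06667.
Total gain g = 0.40927.
A = 1/(1 − 0.40927) = 1.69.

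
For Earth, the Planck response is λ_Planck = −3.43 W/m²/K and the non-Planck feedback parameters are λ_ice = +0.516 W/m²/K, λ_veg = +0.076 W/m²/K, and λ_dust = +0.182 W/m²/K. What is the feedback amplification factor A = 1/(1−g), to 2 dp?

1.29

Convert to gains: g_ice = 0.516/3.43 = 0.1504; g_veg = 0.076/3.43 = 0.02216; g_dust = 0.182/3.43 = 0.05306.
Total gain g = 0.22562.
A = 1/(1 − 0.22562) = 1.29.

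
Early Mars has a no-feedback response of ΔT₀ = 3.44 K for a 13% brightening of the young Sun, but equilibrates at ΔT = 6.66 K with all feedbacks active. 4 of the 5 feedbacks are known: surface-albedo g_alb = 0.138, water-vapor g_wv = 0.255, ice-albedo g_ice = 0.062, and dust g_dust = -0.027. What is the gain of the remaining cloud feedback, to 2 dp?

Amplification A = ΔT/ΔT₀ = 6.66/3.44 = 1.936.
Total gain g = 1 − 1/A = 1 − 1/1.936 = 0.4835.
Known gains sum to 0.138 + 0.255 + 0.062 − 0.027 = 0.428.
g_cld = 0.4835 − 0.428 = 0.06.

0.06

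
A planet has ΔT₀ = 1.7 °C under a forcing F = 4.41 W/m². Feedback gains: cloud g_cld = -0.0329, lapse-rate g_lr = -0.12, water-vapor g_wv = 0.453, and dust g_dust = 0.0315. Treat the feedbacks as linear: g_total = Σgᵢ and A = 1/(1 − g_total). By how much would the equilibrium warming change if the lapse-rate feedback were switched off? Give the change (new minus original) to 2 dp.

Original: g = 0.3316, ΔT = 1.7/(1−0.3316) = 2.5434 °C.
Without lapse-rate: g' = 0.4516, ΔT' = 1.7/(1−0.4516) = 3.0999 °C.
Change = 3.0999 − 2.5434 = 0.56 °C.

0.56 °C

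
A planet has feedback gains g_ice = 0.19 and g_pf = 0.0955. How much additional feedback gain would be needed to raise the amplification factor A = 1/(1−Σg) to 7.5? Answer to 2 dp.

0.58

Current total gain = 0.2855.
Target gain for A = 7.5: g* = 1 − 1/7.5 = 0.8667.
Additional gain needed = 0.8667 − 0.2855 = 0.58.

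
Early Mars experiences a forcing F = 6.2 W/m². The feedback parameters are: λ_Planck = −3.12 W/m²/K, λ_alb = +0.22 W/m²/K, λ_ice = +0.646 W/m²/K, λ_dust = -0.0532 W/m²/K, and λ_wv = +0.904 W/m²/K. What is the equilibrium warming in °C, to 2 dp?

Net feedback parameter λ = (−3.12) + (+0.22) + (+0.646) + (-0.0532) + (+0.904) = -1.4032 W/m²/K.
ΔT = −F/λ = −6.2/(-1.4032) = 4.42 °C.

4.42 °C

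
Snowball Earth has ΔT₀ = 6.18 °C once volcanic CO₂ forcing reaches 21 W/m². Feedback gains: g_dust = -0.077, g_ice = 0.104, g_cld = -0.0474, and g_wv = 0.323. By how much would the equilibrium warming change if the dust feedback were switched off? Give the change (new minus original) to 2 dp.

Original: g = 0.3026, ΔT = 6.18/(1−0.3026) = 8.8615 °C.
Without dust: g' = 0.3796, ΔT' = 6.18/(1−0.3796) = 9.9613 °C.
Change = 9.9613 − 8.8615 = 1.10 °C.

1.10 °C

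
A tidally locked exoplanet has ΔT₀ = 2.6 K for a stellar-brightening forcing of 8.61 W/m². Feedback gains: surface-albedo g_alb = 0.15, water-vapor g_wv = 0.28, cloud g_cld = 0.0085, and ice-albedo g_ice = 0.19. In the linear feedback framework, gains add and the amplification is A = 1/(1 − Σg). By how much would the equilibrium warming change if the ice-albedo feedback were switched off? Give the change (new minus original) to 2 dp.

-2.37 K

Original: g = 0.6285, ΔT = 2.6/(1−0.6285) = 6.9987 K.
Without ice-albedo: g' = 0.4385, ΔT' = 2.6/(1−0.4385) = 4.6305 K.
Change = 4.6305 − 6.9987 = -2.37 K.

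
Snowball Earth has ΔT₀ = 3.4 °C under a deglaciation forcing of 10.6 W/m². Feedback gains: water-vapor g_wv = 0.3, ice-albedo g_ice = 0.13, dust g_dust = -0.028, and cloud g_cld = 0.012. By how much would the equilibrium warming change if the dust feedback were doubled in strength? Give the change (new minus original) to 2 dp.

Original: g = 0.414, ΔT = 3.4/(1−0.414) = 5.8020 °C.
With doubled dust: g' = 0.386, ΔT' = 3.4/(1−0.386) = 5.5375 °C.
Change = 5.5375 − 5.8020 = -0.26 °C.

-0.26 °C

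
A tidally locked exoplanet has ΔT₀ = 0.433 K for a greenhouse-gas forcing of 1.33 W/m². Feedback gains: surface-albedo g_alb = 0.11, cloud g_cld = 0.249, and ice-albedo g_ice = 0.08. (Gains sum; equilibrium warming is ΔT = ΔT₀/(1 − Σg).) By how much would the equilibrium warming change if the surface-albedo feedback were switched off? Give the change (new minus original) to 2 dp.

-0.13 K

Original: g = 0.439, ΔT = 0.433/(1−0.439) = 0.7718 K.
Without surface-albedo: g' = 0.329, ΔT' = 0.433/(1−0.329) = 0.6453 K.
Change = 0.6453 − 0.7718 = -0.13 K.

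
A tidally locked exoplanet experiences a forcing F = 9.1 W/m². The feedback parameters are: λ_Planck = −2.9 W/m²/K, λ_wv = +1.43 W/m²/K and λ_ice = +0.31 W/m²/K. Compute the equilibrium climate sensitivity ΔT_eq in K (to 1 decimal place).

Net feedback parameter λ = (−2.9) + (+1.43) + (+0.31) = -1.16 W/m²/K.
ΔT = −F/λ = −9.1/(-1.16) = 7.8 K.

7.8 K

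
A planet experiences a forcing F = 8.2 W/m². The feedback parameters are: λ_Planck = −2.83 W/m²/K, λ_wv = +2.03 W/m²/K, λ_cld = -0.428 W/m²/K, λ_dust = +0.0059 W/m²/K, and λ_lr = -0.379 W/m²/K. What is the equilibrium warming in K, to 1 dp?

Net feedback parameter λ = (−2.83) + (+2.03) + (-0.428) + (+0.0059) + (-0.379) = -1.6011 W/m²/K.
ΔT = −F/λ = −8.2/(-1.6011) = 5.1 K.

5.1 K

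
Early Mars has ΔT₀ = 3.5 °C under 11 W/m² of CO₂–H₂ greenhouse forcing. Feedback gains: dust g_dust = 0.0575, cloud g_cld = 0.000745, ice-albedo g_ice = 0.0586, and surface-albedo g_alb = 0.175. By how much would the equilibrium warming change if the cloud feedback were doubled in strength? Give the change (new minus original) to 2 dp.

Original: g = 0.291845, ΔT = 3.5/(1−0.291845) = 4.9424 °C.
With doubled cloud: g' = 0.29259, ΔT' = 3.5/(1−0.29259) = 4.9476 °C.
Change = 4.9476 − 4.9424 = 0.01 °C.

0.01 °C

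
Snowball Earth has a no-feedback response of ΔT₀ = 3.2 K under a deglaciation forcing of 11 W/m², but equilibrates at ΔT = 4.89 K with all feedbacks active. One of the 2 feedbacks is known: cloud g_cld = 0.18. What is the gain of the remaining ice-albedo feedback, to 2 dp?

Amplification A = ΔT/ΔT₀ = 4.89/3.2 = 1.528.
Total gain g = 1 − 1/A = 1 − 1/1.528 = 0.3455.
The known gain is 0.18.
g_ice = 0.3455 − 0.18 = 0.17.

0.17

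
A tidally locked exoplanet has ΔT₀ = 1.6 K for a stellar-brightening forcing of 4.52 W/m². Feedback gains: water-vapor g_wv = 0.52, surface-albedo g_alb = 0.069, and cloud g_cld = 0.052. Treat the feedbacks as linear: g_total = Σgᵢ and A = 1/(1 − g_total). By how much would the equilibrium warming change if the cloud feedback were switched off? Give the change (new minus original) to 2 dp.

Original: g = 0.641, ΔT = 1.6/(1−0.641) = 4.4568 K.
Without cloud: g' = 0.589, ΔT' = 1.6/(1−0.589) = 3.8929 K.
Change = 3.8929 − 4.4568 = -0.56 K.

-0.56 K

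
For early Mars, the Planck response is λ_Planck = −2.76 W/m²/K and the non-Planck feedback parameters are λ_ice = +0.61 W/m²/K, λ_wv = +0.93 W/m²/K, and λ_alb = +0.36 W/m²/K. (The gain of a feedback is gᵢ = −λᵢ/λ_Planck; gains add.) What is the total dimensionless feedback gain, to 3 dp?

Convert to gains: g_ice = 0.61/2.76 = 0.221; g_wv = 0.93/2.76 = 0.337; g_alb = 0.36/2.76 = 0.1304.
Total gain g = 0.6884.

0.688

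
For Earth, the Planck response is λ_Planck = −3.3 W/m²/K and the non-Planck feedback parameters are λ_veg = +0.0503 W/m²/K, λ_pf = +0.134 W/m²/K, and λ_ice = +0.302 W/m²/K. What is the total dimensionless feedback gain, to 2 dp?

Convert to gains: g_veg = 0.0503/3.3 = 0.01524; g_pf = 0.134/3.3 = 0.04061; g_ice = 0.302/3.3 = 0.09152.
Total gain g = 0.14737.

0.15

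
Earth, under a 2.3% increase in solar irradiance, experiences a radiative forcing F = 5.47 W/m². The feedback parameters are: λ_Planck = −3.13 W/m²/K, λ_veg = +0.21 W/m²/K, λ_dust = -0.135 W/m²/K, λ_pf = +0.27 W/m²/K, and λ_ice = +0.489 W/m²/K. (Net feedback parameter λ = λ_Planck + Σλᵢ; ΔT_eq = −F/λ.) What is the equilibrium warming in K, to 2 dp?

Net feedback parameter λ = (−3.13) + (+0.21) + (-0.135) + (+0.27) + (+0.489) = -2.296 W/m²/K.
ΔT = −F/λ = −5.47/(-2.296) = 2.38 K.

2.38 K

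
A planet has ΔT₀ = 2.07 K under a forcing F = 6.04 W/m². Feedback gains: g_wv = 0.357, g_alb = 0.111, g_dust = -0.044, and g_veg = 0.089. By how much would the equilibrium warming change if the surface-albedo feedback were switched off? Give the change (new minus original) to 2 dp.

Original: g = 0.513, ΔT = 2.07/(1−0.513) = 4.2505 K.
Without surface-albedo: g' = 0.402, ΔT' = 2.07/(1−0.402) = 3.4615 K.
Change = 3.4615 − 4.2505 = -0.79 K.

-0.79 K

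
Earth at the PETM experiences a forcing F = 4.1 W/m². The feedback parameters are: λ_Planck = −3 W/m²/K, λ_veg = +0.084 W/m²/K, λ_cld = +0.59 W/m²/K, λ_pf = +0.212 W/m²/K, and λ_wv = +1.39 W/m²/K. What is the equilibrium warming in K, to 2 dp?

5.66 K

Net feedback parameter λ = (−3) + (+0.084) + (+0.59) + (+0.212) + (+1.39) = -0.724 W/m²/K.
ΔT = −F/λ = −4.1/(-0.724) = 5.66 K.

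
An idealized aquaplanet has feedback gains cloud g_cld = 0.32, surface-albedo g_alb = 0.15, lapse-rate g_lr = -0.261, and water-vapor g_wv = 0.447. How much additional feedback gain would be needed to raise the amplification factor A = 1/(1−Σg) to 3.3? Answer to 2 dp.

0.04

Current total gain = 0.656.
Target gain for A = 3.3: g* = 1 − 1/3.3 = 0.697.
Additional gain needed = 0.697 − 0.656 = 0.04.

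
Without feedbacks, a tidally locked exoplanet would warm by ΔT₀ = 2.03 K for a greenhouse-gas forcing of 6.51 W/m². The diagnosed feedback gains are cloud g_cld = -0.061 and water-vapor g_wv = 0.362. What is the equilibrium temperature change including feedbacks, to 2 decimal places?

Total gain g = -0.061 + 0.362 = 0.301.
Amplification A = 1/(1 − 0.301) = 1.431.
ΔT = 2.03 × 1.431 = 2.90 K.

2.90 K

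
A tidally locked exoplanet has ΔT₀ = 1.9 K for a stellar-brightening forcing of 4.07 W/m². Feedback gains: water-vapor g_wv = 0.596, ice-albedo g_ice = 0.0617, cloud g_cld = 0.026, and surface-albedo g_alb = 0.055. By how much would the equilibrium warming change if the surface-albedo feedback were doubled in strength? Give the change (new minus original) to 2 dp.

Original: g = 0.7387, ΔT = 1.9/(1−0.7387) = 7.2713 K.
With doubled surface-albedo: g' = 0.7937, ΔT' = 1.9/(1−0.7937) = 9.2099 K.
Change = 9.2099 − 7.2713 = 1.94 K.

1.94 K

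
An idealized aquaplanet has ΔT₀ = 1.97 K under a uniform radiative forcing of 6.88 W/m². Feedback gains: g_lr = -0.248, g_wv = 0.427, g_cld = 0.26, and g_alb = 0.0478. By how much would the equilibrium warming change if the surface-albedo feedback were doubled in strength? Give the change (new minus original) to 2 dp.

Original: g = 0.4868, ΔT = 1.97/(1−0.4868) = 3.8387 K.
With doubled surface-albedo: g' = 0.5346, ΔT' = 1.97/(1−0.5346) = 4.2329 K.
Change = 4.2329 − 3.8387 = 0.39 K.

0.39 K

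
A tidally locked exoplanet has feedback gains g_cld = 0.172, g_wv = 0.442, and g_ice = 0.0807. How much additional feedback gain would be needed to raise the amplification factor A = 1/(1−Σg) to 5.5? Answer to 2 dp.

0.12

Current total gain = 0.6947.
Target gain for A = 5.5: g* = 1 − 1/5.5 = 0.8182.
Additional gain needed = 0.8182 − 0.6947 = 0.12.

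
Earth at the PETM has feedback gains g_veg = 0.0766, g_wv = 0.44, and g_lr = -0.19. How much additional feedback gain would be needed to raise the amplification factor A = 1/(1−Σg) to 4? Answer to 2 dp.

0.42

Current total gain = 0.3266.
Target gain for A = 4: g* = 1 − 1/4 = 0.75.
Additional gain needed = 0.75 − 0.3266 = 0.42.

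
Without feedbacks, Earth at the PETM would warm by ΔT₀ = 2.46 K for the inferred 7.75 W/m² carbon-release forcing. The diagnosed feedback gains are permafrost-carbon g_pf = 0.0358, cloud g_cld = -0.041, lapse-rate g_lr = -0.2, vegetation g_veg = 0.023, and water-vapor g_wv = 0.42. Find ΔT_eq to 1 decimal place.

3.2 K

Total gain g = 0.0358 − 0.041 − 0.2 + 0.023 + 0.42 = 0.2378.
Amplification A = 1/(1 − 0.2378) = 1.312.
ΔT = 2.46 × 1.312 = 3.2 K.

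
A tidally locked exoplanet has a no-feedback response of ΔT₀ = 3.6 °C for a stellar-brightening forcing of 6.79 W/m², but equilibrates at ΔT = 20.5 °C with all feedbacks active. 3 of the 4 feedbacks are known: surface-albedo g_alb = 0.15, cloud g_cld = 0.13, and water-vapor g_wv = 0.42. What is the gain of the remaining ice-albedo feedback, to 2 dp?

0.12

Amplification A = ΔT/ΔT₀ = 20.5/3.6 = 5.694.
Total gain g = 1 − 1/A = 1 − 1/5.694 = 0.8244.
Known gains sum to 0.15 + 0.13 + 0.42 = 0.7.
g_ice = 0.8244 − 0.7 = 0.12.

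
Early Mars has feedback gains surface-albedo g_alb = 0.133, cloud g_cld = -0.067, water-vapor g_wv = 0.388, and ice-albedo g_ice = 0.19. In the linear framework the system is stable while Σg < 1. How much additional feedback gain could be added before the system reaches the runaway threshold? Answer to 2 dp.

0.36

Current total gain = 0.133 − 0.067 + 0.388 + 0.19 = 0.644.
Margin to runaway = 1 − 0.644 = 0.36.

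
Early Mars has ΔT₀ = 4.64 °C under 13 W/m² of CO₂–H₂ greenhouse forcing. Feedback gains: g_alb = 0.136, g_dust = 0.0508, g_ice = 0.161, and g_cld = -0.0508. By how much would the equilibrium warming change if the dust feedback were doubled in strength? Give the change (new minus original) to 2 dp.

0.51 °C

Original: g = 0.297, ΔT = 4.64/(1−0.297) = 6.6003 °C.
With doubled dust: g' = 0.3478, ΔT' = 4.64/(1−0.3478) = 7.1144 °C.
Change = 7.1144 − 6.6003 = 0.51 °C.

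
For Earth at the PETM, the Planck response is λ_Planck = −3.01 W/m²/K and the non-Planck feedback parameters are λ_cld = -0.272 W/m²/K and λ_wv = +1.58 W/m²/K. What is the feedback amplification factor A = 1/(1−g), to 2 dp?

Convert to gains: g_cld = -0.272/3.01 = -0.09037; g_wv = 1.58/3.01 = 0.5249.
Total gain g = 0.43453.
A = 1/(1 − 0.43453) = 1.77.

1.77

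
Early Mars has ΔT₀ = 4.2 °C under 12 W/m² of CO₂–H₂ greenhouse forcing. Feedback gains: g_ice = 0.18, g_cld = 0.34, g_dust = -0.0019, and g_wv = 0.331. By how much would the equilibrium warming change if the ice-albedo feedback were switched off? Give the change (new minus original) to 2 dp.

-15.14 °C

Original: g = 0.8491, ΔT = 4.2/(1−0.8491) = 27.8330 °C.
Without ice-albedo: g' = 0.6691, ΔT' = 4.2/(1−0.6691) = 12.6927 °C.
Change = 12.6927 − 27.8330 = -15.14 °C.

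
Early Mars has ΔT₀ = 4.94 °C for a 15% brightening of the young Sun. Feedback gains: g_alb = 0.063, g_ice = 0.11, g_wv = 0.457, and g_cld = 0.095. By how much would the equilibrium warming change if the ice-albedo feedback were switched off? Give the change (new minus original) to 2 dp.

-5.13 °C

Original: g = 0.725, ΔT = 4.94/(1−0.725) = 17.9636 °C.
Without ice-albedo: g' = 0.615, ΔT' = 4.94/(1−0.615) = 12.8312 °C.
Change = 12.8312 − 17.9636 = -5.13 °C.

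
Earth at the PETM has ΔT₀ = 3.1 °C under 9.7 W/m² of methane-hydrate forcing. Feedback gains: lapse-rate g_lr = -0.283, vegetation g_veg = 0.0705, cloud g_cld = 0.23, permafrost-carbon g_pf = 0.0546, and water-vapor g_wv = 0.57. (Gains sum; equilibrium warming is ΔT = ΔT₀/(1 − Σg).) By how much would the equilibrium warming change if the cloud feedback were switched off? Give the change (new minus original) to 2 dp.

-3.39 °C

Original: g = 0.6421, ΔT = 3.1/(1−0.6421) = 8.6616 °C.
Without cloud: g' = 0.4121, ΔT' = 3.1/(1−0.4121) = 5.2730 °C.
Change = 5.2730 − 8.6616 = -3.39 °C.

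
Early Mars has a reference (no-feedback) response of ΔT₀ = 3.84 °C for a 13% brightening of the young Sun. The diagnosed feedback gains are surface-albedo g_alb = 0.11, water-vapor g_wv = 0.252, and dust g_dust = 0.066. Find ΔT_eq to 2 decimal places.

Total gain g = 0.11 + 0.252 + 0.066 = 0.428.
Amplification A = 1/(1 − 0.428) = 1.748.
ΔT = 3.84 × 1.748 = 6.71 °C.

6.71 °C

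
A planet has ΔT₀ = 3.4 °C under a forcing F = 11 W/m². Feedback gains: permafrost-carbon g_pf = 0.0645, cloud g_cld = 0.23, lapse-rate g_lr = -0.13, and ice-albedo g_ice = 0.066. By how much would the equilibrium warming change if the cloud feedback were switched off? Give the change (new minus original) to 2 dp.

Original: g = 0.2305, ΔT = 3.4/(1−0.2305) = 4.4185 °C.
Without cloud: g' = 0.0005, ΔT' = 3.4/(1−0.0005) = 3.4017 °C.
Change = 3.4017 − 4.4185 = -1.02 °C.

-1.02 °C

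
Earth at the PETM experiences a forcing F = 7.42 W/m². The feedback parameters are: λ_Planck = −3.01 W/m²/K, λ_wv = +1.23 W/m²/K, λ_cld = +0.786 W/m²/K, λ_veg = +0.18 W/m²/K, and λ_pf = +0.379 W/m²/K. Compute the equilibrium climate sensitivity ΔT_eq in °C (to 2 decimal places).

Net feedback parameter λ = (−3.01) + (+1.23) + (+0.786) + (+0.18) + (+0.379) = -0.435 W/m²/K.
ΔT = −F/λ = −7.42/(-0.435) = 17.06 °C.

17.06 °C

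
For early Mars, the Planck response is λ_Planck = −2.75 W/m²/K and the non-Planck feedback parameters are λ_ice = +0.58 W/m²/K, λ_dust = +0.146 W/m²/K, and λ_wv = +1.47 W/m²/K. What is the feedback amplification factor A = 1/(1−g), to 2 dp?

4.96

Convert to gains: g_ice = 0.58/2.75 = 0.2109; g_dust = 0.146/2.75 = 0.05309; g_wv = 1.47/2.75 = 0.5345.
Total gain g = 0.79849.
A = 1/(1 − 0.79849) = 4.96.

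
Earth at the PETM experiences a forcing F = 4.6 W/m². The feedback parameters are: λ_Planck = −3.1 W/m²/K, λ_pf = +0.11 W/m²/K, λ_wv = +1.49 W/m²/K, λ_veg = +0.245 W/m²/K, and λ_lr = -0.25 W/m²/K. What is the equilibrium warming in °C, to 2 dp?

3.06 °C

Net feedback parameter λ = (−3.1) + (+0.11) + (+1.49) + (+0.245) + (-0.25) = -1.505 W/m²/K.
ΔT = −F/λ = −4.6/(-1.505) = 3.06 °C.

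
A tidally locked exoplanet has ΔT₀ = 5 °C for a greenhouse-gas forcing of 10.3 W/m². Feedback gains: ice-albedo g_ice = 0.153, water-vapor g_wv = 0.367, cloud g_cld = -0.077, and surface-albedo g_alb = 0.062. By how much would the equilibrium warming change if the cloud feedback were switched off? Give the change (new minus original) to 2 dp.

1.86 °C

Original: g = 0.505, ΔT = 5/(1−0.505) = 10.1010 °C.
Without cloud: g' = 0.582, ΔT' = 5/(1−0.582) = 11.9617 °C.
Change = 11.9617 − 10.1010 = 1.86 °C.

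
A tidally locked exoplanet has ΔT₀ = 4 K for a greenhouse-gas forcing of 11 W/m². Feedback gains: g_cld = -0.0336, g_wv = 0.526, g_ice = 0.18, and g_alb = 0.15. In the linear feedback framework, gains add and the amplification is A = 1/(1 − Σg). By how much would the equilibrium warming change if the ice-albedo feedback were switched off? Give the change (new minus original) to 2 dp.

Original: g = 0.8224, ΔT = 4/(1−0.8224) = 22.5225 K.
Without ice-albedo: g' = 0.6424, ΔT' = 4/(1−0.6424) = 11.1857 K.
Change = 11.1857 − 22.5225 = -11.34 K.

-11.34 K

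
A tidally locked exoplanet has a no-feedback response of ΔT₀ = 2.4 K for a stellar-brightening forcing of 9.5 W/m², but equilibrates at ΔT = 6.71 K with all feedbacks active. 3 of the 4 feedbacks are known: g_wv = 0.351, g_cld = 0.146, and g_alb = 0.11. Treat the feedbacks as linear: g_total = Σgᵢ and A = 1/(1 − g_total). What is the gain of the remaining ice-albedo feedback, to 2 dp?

0.04

Amplification A = ΔT/ΔT₀ = 6.71/2.4 = 2.796.
Total gain g = 1 − 1/A = 1 − 1/2.796 = 0.6423.
Known gains sum to 0.351 + 0.146 + 0.11 = 0.607.
g_ice = 0.6423 − 0.607 = 0.04.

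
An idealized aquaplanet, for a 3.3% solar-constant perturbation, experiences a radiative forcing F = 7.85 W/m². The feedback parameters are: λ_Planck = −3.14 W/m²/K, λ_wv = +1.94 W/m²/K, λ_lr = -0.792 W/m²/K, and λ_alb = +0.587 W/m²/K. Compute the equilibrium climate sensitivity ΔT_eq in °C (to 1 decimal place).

5.6 °C

Net feedback parameter λ = (−3.14) + (+1.94) + (-0.792) + (+0.587) = -1.405 W/m²/K.
ΔT = −F/λ = −7.85/(-1.405) = 5.6 °C.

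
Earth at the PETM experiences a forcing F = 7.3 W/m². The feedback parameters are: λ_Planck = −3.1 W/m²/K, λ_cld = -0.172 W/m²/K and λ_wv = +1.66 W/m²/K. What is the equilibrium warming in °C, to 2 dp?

Net feedback parameter λ = (−3.1) + (-0.172) + (+1.66) = -1.612 W/m²/K.
ΔT = −F/λ = −7.3/(-1.612) = 4.53 °C.

4.53 °C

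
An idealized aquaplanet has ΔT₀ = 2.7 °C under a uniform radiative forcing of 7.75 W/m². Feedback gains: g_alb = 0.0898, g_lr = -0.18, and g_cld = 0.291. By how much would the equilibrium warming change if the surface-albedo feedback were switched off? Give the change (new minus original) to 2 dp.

Original: g = 0.2008, ΔT = 2.7/(1−0.2008) = 3.3784 °C.
Without surface-albedo: g' = 0.111, ΔT' = 2.7/(1−0.111) = 3.0371 °C.
Change = 3.0371 − 3.3784 = -0.34 °C.

-0.34 °C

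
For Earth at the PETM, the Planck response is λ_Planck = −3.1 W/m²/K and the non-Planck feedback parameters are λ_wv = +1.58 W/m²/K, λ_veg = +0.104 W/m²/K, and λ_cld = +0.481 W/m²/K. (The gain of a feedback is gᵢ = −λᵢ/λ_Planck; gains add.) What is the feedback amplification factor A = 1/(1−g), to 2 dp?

Convert to gains: g_wv = 1.58/3.1 = 0.5097; g_veg = 0.104/3.1 = 0.03355; g_cld = 0.481/3.1 = 0.1552.
Total gain g = 0.69845.
A = 1/(1 − 0.69845) = 3.32.

3.32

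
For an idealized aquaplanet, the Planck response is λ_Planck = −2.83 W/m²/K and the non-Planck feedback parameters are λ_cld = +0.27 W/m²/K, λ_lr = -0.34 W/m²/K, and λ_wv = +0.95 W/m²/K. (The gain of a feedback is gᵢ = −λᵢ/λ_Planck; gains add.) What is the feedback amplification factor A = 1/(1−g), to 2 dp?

1.45

Convert to gains: g_cld = 0.27/2.83 = 0.09541; g_lr = -0.34/2.83 = -0.1201; g_wv = 0.95/2.83 = 0.3357.
Total gain g = 0.31101.
A = 1/(1 − 0.31101) = 1.45.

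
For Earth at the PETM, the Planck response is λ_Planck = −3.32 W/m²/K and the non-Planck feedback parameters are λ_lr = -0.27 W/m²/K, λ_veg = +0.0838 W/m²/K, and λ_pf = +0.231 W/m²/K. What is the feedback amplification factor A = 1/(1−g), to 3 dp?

1.014

Convert to gains: g_lr = -0.27/3.32 = -0.08133; g_veg = 0.0838/3.32 = 0.02524; g_pf = 0.231/3.32 = 0.06958.
Total gain g = 0.01349.
A = 1/(1 − 0.01349) = 1.014.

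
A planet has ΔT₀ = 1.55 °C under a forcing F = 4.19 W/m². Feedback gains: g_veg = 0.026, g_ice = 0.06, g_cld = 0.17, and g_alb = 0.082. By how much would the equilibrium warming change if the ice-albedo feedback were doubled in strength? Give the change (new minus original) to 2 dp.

0.23 °C

Original: g = 0.338, ΔT = 1.55/(1−0.338) = 2.3414 °C.
With doubled ice-albedo: g' = 0.398, ΔT' = 1.55/(1−0.398) = 2.5748 °C.
Change = 2.5748 − 2.3414 = 0.23 °C.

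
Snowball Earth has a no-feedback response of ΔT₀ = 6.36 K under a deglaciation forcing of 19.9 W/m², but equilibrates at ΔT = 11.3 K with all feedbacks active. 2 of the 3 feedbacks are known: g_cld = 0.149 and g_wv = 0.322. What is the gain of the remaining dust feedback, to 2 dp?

Amplification A = ΔT/ΔT₀ = 11.3/6.36 = 1.777.
Total gain g = 1 − 1/A = 1 − 1/1.777 = 0.4373.
Known gains sum to 0.149 + 0.322 = 0.471.
g_dust = 0.4373 − 0.471 = -0.03.

-0.03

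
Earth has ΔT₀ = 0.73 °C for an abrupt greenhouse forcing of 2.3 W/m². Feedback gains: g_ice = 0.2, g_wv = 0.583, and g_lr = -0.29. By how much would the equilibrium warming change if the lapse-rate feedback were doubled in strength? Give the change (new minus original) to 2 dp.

-0.52 °C

Original: g = 0.493, ΔT = 0.73/(1−0.493) = 1.4398 °C.
With doubled lapse-rate: g' = 0.203, ΔT' = 0.73/(1−0.203) = 0.9159 °C.
Change = 0.9159 − 1.4398 = -0.52 °C.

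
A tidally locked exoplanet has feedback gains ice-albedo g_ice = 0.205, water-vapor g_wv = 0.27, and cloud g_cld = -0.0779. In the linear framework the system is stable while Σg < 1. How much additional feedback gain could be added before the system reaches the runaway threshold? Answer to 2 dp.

Current total gain = 0.205 + 0.27 − 0.0779 = 0.3971.
Margin to runaway = 1 − 0.3971 = 0.60.

0.60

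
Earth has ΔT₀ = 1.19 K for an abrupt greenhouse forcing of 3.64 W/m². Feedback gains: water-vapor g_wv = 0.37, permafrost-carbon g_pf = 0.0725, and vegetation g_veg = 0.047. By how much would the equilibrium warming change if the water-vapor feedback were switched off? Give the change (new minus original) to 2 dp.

Original: g = 0.4895, ΔT = 1.19/(1−0.4895) = 2.3310 K.
Without water-vapor: g' = 0.1195, ΔT' = 1.19/(1−0.1195) = 1.3515 K.
Change = 1.3515 − 2.3310 = -0.98 K.

-0.98 K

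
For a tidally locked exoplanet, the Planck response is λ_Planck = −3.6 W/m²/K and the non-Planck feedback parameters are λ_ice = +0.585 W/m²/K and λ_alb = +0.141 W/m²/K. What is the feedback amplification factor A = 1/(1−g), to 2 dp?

1.25

Convert to gains: g_ice = 0.585/3.6 = 0.1625; g_alb = 0.141/3.6 = 0.03917.
Total gain g = 0.20167.
A = 1/(1 − 0.20167) = 1.25.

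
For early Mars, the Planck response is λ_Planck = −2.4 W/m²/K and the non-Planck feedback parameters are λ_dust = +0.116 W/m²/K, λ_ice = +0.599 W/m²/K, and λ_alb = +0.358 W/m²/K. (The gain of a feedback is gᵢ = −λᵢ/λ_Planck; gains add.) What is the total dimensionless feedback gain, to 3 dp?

0.447

Convert to gains: g_dust = 0.116/2.4 = 0.04833; g_ice = 0.599/2.4 = 0.2496; g_alb = 0.358/2.4 = 0.1492.
Total gain g = 0.44713.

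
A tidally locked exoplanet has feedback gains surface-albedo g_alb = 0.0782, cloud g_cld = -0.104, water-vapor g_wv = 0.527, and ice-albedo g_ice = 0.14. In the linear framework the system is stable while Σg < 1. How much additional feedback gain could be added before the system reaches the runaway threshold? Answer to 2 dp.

0.36

Current total gain = 0.0782 − 0.104 + 0.527 + 0.14 = 0.6412.
Margin to runaway = 1 − 0.6412 = 0.36.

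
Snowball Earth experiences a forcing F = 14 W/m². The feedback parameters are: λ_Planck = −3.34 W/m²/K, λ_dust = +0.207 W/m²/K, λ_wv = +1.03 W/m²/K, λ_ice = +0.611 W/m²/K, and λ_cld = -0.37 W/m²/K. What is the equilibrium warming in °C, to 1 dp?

7.5 °C

Net feedback parameter λ = (−3.34) + (+0.207) + (+1.03) + (+0.611) + (-0.37) = -1.862 W/m²/K.
ΔT = −F/λ = −14/(-1.862) = 7.5 °C.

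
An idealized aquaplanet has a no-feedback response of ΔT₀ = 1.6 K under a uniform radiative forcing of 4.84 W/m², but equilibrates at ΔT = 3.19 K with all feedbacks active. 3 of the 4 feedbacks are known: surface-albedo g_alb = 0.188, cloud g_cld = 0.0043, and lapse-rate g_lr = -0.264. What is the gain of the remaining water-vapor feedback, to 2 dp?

Amplification A = ΔT/ΔT₀ = 3.19/1.6 = 1.994.
Total gain g = 1 − 1/A = 1 − 1/1.994 = 0.4985.
Known gains sum to 0.188 + 0.0043 − 0.264 = -0.0717.
g_wv = 0.4985 + 0.0717 = 0.57.

0.57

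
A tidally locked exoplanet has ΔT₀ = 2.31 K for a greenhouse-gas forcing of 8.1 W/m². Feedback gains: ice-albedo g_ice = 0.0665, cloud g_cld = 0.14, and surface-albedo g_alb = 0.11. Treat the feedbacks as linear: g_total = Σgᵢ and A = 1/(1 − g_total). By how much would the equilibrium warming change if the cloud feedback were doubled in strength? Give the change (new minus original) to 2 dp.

0.87 K

Original: g = 0.3165, ΔT = 2.31/(1−0.3165) = 3.3797 K.
With doubled cloud: g' = 0.4565, ΔT' = 2.31/(1−0.4565) = 4.2502 K.
Change = 4.2502 − 3.3797 = 0.87 K.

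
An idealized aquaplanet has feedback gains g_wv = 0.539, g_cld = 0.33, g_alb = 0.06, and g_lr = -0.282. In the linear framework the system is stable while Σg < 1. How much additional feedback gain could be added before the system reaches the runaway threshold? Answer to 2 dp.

Current total gain = 0.539 + 0.33 + 0.06 − 0.282 = 0.647.
Margin to runaway = 1 − 0.647 = 0.35.

0.35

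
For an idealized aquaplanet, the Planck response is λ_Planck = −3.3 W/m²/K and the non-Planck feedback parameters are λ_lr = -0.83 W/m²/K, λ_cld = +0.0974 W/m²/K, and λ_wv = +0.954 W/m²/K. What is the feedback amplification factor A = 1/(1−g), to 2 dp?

1.07

Convert to gains: g_lr = -0.83/3.3 = -0.2515; g_cld = 0.0974/3.3 = 0.02952; g_wv = 0.954/3.3 = 0.2891.
Total gain g = 0.06712.
A = 1/(1 − 0.06712) = 1.07.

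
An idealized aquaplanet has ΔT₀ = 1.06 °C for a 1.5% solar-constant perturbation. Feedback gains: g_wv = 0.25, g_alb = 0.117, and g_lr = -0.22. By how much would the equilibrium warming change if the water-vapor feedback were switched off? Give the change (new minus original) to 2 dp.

Original: g = 0.147, ΔT = 1.06/(1−0.147) = 1.2427 °C.
Without water-vapor: g' = -0.103, ΔT' = 1.06/(1+0.103) = 0.9610 °C.
Change = 0.9610 − 1.2427 = -0.28 °C.

-0.28 °C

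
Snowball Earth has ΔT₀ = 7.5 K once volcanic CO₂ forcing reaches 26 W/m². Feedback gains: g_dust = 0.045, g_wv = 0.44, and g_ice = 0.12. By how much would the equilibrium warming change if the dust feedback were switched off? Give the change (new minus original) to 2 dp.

Original: g = 0.605, ΔT = 7.5/(1−0.605) = 18.9873 K.
Without dust: g' = 0.56, ΔT' = 7.5/(1−0.56) = 17.0455 K.
Change = 17.0455 − 18.9873 = -1.94 K.

-1.94 K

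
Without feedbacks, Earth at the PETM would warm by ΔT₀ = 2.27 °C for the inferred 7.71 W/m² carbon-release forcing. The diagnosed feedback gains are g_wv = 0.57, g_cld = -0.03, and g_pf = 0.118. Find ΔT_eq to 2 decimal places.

6.64 °C

Total gain g = 0.57 − 0.03 + 0.118 = 0.658.
Amplification A = 1/(1 − 0.658) = 2.924.
ΔT = 2.27 × 2.924 = 6.64 °C.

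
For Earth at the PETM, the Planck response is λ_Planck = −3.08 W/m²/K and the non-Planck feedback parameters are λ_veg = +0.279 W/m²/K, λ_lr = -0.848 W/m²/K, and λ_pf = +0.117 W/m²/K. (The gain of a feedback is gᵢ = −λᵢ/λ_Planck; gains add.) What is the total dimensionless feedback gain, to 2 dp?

-0.15

Convert to gains: g_veg = 0.279/3.08 = 0.09058; g_lr = -0.848/3.08 = -0.2753; g_pf = 0.117/3.08 = 0.03799.
Total gain g = -0.14673.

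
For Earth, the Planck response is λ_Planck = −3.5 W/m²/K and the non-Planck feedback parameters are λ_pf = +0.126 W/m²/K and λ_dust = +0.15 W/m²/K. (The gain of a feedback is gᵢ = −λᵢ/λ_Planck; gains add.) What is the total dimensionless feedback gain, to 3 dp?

Convert to gains: g_pf = 0.126/3.5 = 0.036; g_dust = 0.15/3.5 = 0.04286.
Total gain g = 0.07886.

0.079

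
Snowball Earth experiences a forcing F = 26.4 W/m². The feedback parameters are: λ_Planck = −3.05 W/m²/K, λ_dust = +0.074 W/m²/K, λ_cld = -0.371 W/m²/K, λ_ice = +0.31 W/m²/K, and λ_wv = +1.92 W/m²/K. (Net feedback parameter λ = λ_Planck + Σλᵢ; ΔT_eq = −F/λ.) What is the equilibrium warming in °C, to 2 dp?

Net feedback parameter λ = (−3.05) + (+0.074) + (-0.371) + (+0.31) + (+1.92) = -1.117 W/m²/K.
ΔT = −F/λ = −26.4/(-1.117) = 23.63 °C.

23.63 °C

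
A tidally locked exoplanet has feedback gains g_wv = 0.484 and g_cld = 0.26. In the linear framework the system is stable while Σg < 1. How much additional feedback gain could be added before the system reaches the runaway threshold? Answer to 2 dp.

Current total gain = 0.484 + 0.26 = 0.744.
Margin to runaway = 1 − 0.744 = 0.26.

0.26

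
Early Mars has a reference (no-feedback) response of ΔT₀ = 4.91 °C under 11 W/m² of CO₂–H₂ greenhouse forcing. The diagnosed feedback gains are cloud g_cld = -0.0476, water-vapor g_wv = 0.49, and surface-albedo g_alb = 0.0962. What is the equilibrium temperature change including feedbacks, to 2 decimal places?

Total gain g = -0.0476 + 0.49 + 0.0962 = 0.5386.
Amplification A = 1/(1 − 0.5386) = 2.167.
ΔT = 4.91 × 2.167 = 10.64 °C.

10.64 °C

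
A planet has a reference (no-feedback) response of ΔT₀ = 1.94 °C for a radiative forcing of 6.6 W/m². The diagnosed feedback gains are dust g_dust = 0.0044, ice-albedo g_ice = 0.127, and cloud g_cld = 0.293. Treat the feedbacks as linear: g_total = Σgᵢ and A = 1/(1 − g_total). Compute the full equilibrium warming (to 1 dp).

3.4 °C

Total gain g = 0.0044 + 0.127 + 0.293 = 0.4244.
Amplification A = 1/(1 − 0.4244) = 1.737.
ΔT = 1.94 × 1.737 = 3.4 °C.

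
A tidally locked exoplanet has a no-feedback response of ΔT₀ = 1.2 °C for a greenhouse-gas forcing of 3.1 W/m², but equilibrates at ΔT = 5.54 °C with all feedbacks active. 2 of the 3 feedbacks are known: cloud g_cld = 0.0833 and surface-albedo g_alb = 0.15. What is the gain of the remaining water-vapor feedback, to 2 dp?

0.55

Amplification A = ΔT/ΔT₀ = 5.54/1.2 = 4.617.
Total gain g = 1 − 1/A = 1 − 1/4.617 = 0.7834.
Known gains sum to 0.0833 + 0.15 = 0.2333.
g_wv = 0.7834 − 0.2333 = 0.55.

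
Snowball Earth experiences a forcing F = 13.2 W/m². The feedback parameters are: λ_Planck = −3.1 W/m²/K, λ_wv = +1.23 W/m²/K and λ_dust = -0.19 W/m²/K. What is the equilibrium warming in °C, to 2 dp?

Net feedback parameter λ = (−3.1) + (+1.23) + (-0.19) = -2.06 W/m²/K.
ΔT = −F/λ = −13.2/(-2.06) = 6.41 °C.

6.41 °C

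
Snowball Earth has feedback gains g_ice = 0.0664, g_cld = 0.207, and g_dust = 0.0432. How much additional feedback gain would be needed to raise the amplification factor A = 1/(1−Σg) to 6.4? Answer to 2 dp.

Current total gain = 0.3166.
Target gain for A = 6.4: g* = 1 − 1/6.4 = 0.8438.
Additional gain needed = 0.8438 − 0.3166 = 0.53.

0.53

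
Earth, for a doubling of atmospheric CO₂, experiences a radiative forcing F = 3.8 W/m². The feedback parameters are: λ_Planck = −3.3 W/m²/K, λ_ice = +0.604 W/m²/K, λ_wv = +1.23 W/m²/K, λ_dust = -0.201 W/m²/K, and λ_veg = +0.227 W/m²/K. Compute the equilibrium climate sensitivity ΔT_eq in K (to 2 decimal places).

Net feedback parameter λ = (−3.3) + (+0.604) + (+1.23) + (-0.201) + (+0.227) = -1.44 W/m²/K.
ΔT = −F/λ = −3.8/(-1.44) = 2.64 K.

2.64 K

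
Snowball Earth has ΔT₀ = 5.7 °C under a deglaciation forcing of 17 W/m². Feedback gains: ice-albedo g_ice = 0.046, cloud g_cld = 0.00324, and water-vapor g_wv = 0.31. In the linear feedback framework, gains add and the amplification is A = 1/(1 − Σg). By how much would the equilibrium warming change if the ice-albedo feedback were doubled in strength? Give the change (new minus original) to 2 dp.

Original: g = 0.35924, ΔT = 5.7/(1−0.35924) = 8.8957 °C.
With doubled ice-albedo: g' = 0.40524, ΔT' = 5.7/(1−0.40524) = 9.5837 °C.
Change = 9.5837 − 8.8957 = 0.69 °C.

0.69 °C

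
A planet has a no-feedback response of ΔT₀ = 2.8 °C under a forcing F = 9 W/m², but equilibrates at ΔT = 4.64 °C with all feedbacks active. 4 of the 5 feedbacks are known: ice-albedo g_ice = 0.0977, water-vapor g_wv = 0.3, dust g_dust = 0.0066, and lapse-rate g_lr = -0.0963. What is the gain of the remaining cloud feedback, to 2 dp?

Amplification A = ΔT/ΔT₀ = 4.64/2.8 = 1.657.
Total gain g = 1 − 1/A = 1 − 1/1.657 = 0.3965.
Known gains sum to 0.0977 + 0.3 + 0.0066 − 0.0963 = 0.308.
g_cld = 0.3965 − 0.308 = 0.09.

0.09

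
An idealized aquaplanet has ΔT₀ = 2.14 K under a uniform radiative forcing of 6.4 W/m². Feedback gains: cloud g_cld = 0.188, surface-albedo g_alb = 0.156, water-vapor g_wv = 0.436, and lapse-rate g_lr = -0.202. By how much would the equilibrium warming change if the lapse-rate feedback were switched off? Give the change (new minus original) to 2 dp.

4.66 K

Original: g = 0.578, ΔT = 2.14/(1−0.578) = 5.0711 K.
Without lapse-rate: g' = 0.78, ΔT' = 2.14/(1−0.78) = 9.7273 K.
Change = 9.7273 − 5.0711 = 4.66 K.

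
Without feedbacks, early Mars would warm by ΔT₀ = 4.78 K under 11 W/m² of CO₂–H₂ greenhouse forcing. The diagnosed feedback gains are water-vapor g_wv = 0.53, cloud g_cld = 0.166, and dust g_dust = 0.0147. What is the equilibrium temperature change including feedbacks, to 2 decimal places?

Total gain g = 0.53 + 0.166 + 0.0147 = 0.7107.
Amplification A = 1/(1 − 0.7107) = 3.457.
ΔT = 4.78 × 3.457 = 16.52 K.

16.52 K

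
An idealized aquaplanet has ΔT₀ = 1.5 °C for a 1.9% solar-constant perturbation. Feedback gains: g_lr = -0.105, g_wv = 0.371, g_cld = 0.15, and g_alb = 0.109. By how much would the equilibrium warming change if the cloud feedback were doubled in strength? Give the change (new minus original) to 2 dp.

Original: g = 0.525, ΔT = 1.5/(1−0.525) = 3.1579 °C.
With doubled cloud: g' = 0.675, ΔT' = 1.5/(1−0.675) = 4.6154 °C.
Change = 4.6154 − 3.1579 = 1.46 °C.

1.46 °C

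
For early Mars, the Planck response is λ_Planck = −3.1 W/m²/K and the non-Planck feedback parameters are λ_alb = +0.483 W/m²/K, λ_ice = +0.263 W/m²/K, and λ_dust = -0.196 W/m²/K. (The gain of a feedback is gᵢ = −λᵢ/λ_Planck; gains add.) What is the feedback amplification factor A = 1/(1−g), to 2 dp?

1.22

Convert to gains: g_alb = 0.483/3.1 = 0.1558; g_ice = 0.263/3.1 = 0.08484; g_dust = -0.196/3.1 = -0.06323.
Total gain g = 0.17741.
A = 1/(1 − 0.17741) = 1.22.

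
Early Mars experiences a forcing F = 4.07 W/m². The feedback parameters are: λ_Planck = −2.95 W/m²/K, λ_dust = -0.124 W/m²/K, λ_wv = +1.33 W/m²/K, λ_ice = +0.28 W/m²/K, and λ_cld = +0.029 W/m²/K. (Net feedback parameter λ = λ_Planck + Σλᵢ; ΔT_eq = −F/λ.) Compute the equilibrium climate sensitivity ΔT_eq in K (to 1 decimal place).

Net feedback parameter λ = (−2.95) + (-0.124) + (+1.33) + (+0.28) + (+0.029) = -1.435 W/m²/K.
ΔT = −F/λ = −4.07/(-1.435) = 2.8 K.

2.8 K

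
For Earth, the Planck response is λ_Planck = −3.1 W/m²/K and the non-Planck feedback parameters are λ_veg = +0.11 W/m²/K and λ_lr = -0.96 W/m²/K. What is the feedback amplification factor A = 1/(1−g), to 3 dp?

Convert to gains: g_veg = 0.11/3.1 = 0.03548; g_lr = -0.96/3.1 = -0.3097.
Total gain g = -0.27422.
A = 1/(1 + 0.27422) = 0.785.

0.785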